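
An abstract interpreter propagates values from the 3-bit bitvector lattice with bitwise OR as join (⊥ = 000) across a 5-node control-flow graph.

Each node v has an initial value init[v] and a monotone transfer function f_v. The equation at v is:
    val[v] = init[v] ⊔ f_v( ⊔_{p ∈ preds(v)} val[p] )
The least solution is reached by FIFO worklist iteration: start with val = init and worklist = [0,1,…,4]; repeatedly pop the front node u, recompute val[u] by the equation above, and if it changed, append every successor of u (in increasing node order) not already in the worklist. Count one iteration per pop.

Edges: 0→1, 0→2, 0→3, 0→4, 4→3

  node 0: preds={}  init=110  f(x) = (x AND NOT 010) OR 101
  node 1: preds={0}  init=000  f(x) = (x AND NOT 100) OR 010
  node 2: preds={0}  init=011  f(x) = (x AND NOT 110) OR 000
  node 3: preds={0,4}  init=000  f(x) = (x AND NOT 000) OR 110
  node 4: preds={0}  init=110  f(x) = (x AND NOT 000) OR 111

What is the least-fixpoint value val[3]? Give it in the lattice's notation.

Trace (6 dequeues):
  [1] u=0 | in 000 | out 111 | prev 110 | push {}
  [2] u=1 | in 111 | out 011 | prev 000 | push {}
  [3] u=2 | in 111 | out 011 | ==
  [4] u=3 | in 111 | out 111 | prev 000 | push {}
  [5] u=4 | in 111 | out 111 | prev 110 | push {3}
  [6] u=3 | in 111 | out 111 | ==

Converged values:
  [0] 111
  [1] 011
  [2] 011
  [3] 111
  [4] 111

111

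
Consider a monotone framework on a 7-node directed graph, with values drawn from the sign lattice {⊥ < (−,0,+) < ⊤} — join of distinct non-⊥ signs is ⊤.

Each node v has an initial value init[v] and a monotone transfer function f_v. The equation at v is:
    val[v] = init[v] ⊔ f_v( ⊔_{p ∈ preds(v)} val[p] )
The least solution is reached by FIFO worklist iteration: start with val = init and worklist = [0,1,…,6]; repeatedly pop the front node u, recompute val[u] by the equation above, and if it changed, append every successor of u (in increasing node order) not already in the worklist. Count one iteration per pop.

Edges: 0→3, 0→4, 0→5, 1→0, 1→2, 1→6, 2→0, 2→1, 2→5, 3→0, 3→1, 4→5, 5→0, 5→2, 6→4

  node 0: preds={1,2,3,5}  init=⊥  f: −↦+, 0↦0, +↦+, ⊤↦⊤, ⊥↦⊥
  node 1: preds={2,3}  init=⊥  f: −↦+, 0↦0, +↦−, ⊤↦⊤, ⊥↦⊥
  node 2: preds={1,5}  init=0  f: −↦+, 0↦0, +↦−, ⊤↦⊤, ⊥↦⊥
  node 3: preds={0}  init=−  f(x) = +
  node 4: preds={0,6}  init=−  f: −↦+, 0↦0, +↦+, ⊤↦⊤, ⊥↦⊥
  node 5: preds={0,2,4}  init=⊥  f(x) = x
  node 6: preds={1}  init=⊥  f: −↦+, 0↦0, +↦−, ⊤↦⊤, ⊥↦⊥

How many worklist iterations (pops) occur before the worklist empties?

11

Worklist (11 pops):
  #1 pop 0: in=⊤ → ⊤ (was ⊥); enqueue []
  #2 pop 1: in=⊤ → ⊤ (was ⊥); enqueue [0]
  #3 pop 2: in=⊤ → ⊤ (was 0); enqueue [1]
  #4 pop 3: in=⊤ → ⊤ (was −); enqueue []
  #5 pop 4: in=⊤ → ⊤ (was −); enqueue []
  #6 pop 5: in=⊤ → ⊤ (was ⊥); enqueue [2]
  #7 pop 6: in=⊤ → ⊤ (was ⊥); enqueue [4]
  #8 pop 0: in=⊤ → ⊤ (no change)
  #9 pop 1: in=⊤ → ⊤ (no change)
  #10 pop 2: in=⊤ → ⊤ (no change)
  #11 pop 4: in=⊤ → ⊤ (no change)

Fixpoint:
  val[0] = ⊤
  val[1] = ⊤
  val[2] = ⊤
  val[3] = ⊤
  val[4] = ⊤
  val[5] = ⊤
  val[6] = ⊤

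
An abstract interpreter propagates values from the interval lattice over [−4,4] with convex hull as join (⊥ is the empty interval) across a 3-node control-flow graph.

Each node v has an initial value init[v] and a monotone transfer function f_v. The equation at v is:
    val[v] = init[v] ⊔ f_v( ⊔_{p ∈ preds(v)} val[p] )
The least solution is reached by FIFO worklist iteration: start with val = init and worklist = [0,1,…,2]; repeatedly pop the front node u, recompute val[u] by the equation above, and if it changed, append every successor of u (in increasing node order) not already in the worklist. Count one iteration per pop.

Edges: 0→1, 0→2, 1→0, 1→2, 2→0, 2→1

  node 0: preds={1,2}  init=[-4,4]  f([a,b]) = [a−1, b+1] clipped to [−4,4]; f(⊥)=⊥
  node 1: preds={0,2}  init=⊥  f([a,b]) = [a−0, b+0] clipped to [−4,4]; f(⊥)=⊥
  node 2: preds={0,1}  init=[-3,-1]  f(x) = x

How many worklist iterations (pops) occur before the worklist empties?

5

Worklist (5 pops):
  #1 pop 0: in=[-3,-1] → [-4,4] (no change)
  #2 pop 1: in=[-4,4] → [-4,4] (was ⊥); enqueue [0]
  #3 pop 2: in=[-4,4] → [-4,4] (was [-3,-1]); enqueue [1]
  #4 pop 0: in=[-4,4] → [-4,4] (no change)
  #5 pop 1: in=[-4,4] → [-4,4] (no change)

Fixpoint:
  val[0] = [-4,4]
  val[1] = [-4,4]
  val[2] = [-4,4]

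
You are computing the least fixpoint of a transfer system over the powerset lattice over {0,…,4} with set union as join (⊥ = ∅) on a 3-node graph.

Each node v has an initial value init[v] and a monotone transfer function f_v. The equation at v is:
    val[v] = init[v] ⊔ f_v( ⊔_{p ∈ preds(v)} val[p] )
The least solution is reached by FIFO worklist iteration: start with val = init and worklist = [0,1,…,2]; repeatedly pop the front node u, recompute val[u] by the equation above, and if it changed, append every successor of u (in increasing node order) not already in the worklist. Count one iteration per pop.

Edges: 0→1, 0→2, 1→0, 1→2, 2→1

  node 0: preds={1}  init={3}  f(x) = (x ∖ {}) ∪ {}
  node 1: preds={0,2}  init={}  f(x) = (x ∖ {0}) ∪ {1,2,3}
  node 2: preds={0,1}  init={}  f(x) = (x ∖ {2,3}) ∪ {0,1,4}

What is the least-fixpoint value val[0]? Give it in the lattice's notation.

Iteration log — 9 steps:
  step 1. node 0  ⊔preds={}  new={3}  stable
  step 2. node 1  ⊔preds={3}  new={1,2,3}  old={}  +wl: 0
  step 3. node 2  ⊔preds={1,2,3}  new={0,1,4}  old={}  +wl: 1
  step 4. node 0  ⊔preds={1,2,3}  new={1,2,3}  old={3}  +wl: 2
  step 5. node 1  ⊔preds={0,1,2,3,4}  new={1,2,3,4}  old={1,2,3}  +wl: 0
  step 6. node 2  ⊔preds={1,2,3,4}  new={0,1,4}  stable
  step 7. node 0  ⊔preds={1,2,3,4}  new={1,2,3,4}  old={1,2,3}  +wl: 1,2
  step 8. node 1  ⊔preds={0,1,2,3,4}  new={1,2,3,4}  stable
  step 9. node 2  ⊔preds={1,2,3,4}  new={0,1,4}  stable

Least fixpoint reached:
  node 0: {1,2,3,4}
  node 1: {1,2,3,4}
  node 2: {0,1,4}

{1,2,3,4}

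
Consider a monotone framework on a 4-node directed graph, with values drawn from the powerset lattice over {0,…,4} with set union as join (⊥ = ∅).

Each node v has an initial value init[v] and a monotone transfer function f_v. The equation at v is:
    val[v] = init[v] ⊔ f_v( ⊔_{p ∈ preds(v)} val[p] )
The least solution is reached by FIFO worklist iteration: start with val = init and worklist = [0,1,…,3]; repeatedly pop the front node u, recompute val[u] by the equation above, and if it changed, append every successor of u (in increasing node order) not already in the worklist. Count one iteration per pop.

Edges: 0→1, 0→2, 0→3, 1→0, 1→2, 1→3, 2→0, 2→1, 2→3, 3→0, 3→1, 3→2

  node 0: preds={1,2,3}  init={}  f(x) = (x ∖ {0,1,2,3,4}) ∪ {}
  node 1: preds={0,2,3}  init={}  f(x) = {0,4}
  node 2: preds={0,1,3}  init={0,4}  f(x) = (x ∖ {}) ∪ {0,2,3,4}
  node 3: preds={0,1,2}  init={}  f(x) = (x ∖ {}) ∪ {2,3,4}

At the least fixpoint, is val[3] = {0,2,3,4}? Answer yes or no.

Worklist (7 pops):
  #1 pop 0: in={0,4} → {} (no change)
  #2 pop 1: in={0,4} → {0,4} (was {}); enqueue [0]
  #3 pop 2: in={0,4} → {0,2,3,4} (was {0,4}); enqueue [1]
  #4 pop 3: in={0,2,3,4} → {0,2,3,4} (was {}); enqueue [2]
  #5 pop 0: in={0,2,3,4} → {} (no change)
  #6 pop 1: in={0,2,3,4} → {0,4} (no change)
  #7 pop 2: in={0,2,3,4} → {0,2,3,4} (no change)

Fixpoint:
  val[0] = {}
  val[1] = {0,4}
  val[2] = {0,2,3,4}
  val[3] = {0,2,3,4}

yes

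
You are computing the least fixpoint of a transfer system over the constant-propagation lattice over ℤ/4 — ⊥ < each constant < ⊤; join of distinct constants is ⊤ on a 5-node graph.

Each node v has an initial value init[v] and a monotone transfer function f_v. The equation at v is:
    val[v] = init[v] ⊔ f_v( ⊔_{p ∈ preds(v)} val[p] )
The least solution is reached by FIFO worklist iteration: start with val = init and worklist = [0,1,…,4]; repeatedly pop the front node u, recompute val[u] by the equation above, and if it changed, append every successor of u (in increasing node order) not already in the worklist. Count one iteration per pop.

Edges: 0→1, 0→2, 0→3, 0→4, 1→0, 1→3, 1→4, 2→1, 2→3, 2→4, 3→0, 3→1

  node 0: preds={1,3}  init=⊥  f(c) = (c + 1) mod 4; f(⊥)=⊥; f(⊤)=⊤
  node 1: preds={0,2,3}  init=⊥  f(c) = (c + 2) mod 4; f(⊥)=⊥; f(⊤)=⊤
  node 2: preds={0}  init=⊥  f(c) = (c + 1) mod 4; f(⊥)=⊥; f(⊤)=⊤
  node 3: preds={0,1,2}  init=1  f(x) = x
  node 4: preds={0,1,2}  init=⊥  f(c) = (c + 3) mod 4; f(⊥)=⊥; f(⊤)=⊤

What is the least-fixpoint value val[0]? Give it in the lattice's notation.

Trace (11 dequeues):
  [1] u=0 | in 1 | out 2 | prev ⊥ | push {}
  [2] u=1 | in ⊤ | out ⊤ | prev ⊥ | push {0}
  [3] u=2 | in 2 | out 3 | prev ⊥ | push {1}
  [4] u=3 | in ⊤ | out ⊤ | prev 1 | push {}
  [5] u=4 | in ⊤ | out ⊤ | prev ⊥ | push {}
  [6] u=0 | in ⊤ | out ⊤ | prev 2 | push {2,3,4}
  [7] u=1 | in ⊤ | out ⊤ | ==
  [8] u=2 | in ⊤ | out ⊤ | prev 3 | push {1}
  [9] u=3 | in ⊤ | out ⊤ | ==
  [10] u=4 | in ⊤ | out ⊤ | ==
  [11] u=1 | in ⊤ | out ⊤ | ==

Converged values:
  [0] ⊤
  [1] ⊤
  [2] ⊤
  [3] ⊤
  [4] ⊤

⊤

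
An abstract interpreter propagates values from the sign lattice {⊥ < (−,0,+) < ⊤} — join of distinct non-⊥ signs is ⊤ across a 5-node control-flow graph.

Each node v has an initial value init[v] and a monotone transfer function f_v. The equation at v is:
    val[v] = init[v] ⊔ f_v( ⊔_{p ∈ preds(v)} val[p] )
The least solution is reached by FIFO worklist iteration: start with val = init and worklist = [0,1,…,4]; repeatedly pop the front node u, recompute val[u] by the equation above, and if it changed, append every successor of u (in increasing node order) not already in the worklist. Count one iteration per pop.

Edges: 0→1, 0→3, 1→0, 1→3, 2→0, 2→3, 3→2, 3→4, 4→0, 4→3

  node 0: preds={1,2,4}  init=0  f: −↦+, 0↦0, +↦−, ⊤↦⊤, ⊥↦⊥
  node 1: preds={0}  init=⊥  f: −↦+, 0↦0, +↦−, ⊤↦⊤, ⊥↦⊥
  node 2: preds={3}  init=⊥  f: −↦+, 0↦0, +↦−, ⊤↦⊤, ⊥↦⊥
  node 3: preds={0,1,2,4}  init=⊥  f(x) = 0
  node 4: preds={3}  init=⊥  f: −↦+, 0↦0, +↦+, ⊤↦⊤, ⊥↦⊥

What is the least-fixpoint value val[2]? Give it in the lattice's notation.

0

Iteration log — 9 steps:
  step 1. node 0  ⊔preds=⊥  new=0  stable
  step 2. node 1  ⊔preds=0  new=0  old=⊥  +wl: 0
  step 3. node 2  ⊔preds=⊥  new=⊥  stable
  step 4. node 3  ⊔preds=0  new=0  old=⊥  +wl: 2
  step 5. node 4  ⊔preds=0  new=0  old=⊥  +wl: 3
  step 6. node 0  ⊔preds=0  new=0  stable
  step 7. node 2  ⊔preds=0  new=0  old=⊥  +wl: 0
  step 8. node 3  ⊔preds=0  new=0  stable
  step 9. node 0  ⊔preds=0  new=0  stable

Least fixpoint reached:
  node 0: 0
  node 1: 0
  node 2: 0
  node 3: 0
  node 4: 0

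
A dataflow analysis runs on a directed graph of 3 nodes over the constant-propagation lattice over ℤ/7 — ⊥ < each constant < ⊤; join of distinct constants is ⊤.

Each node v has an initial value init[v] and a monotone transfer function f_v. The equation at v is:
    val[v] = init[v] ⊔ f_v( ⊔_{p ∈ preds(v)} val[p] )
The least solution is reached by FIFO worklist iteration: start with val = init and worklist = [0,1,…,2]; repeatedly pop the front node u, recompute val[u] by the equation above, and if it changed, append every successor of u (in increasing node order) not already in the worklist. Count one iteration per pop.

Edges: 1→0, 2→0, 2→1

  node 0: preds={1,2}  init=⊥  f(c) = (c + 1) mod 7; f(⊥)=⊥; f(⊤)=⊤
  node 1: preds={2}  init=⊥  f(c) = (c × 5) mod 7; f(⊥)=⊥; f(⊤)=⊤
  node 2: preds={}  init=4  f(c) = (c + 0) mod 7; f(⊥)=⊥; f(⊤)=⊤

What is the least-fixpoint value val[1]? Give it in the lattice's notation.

6

Iteration log — 4 steps:
  step 1. node 0  ⊔preds=4  new=5  old=⊥  +wl: 
  step 2. node 1  ⊔preds=4  new=6  old=⊥  +wl: 0
  step 3. node 2  ⊔preds=⊥  new=4  stable
  step 4. node 0  ⊔preds=⊤  new=⊤  old=5  +wl: 

Least fixpoint reached:
  node 0: ⊤
  node 1: 6
  node 2: 4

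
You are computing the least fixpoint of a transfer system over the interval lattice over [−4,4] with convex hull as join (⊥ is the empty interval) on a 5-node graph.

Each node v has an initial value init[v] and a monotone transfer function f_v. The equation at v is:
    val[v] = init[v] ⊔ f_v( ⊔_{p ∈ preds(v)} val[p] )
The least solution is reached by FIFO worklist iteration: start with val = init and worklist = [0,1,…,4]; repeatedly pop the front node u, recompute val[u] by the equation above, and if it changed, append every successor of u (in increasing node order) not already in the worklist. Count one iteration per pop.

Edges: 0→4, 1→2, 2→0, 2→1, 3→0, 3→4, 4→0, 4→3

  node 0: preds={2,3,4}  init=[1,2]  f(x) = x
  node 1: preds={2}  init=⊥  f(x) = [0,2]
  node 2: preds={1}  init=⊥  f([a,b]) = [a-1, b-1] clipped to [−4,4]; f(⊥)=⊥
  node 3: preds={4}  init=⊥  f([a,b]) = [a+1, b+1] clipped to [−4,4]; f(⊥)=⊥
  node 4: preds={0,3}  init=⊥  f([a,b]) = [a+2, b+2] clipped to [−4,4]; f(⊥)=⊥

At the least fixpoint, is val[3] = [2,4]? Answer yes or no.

Trace (13 dequeues):
  [1] u=0 | in ⊥ | out [1,2] | ==
  [2] u=1 | in ⊥ | out [0,2] | prev ⊥ | push {}
  [3] u=2 | in [0,2] | out [-1,1] | prev ⊥ | push {0,1}
  [4] u=3 | in ⊥ | out ⊥ | ==
  [5] u=4 | in [1,2] | out [3,4] | prev ⊥ | push {3}
  [6] u=0 | in [-1,4] | out [-1,4] | prev [1,2] | push {4}
  [7] u=1 | in [-1,1] | out [0,2] | ==
  [8] u=3 | in [3,4] | out [4,4] | prev ⊥ | push {0}
  [9] u=4 | in [-1,4] | out [1,4] | prev [3,4] | push {3}
  [10] u=0 | in [-1,4] | out [-1,4] | ==
  [11] u=3 | in [1,4] | out [2,4] | prev [4,4] | push {0,4}
  [12] u=0 | in [-1,4] | out [-1,4] | ==
  [13] u=4 | in [-1,4] | out [1,4] | ==

Converged values:
  [0] [-1,4]
  [1] [0,2]
  [2] [-1,1]
  [3] [2,4]
  [4] [1,4]

yes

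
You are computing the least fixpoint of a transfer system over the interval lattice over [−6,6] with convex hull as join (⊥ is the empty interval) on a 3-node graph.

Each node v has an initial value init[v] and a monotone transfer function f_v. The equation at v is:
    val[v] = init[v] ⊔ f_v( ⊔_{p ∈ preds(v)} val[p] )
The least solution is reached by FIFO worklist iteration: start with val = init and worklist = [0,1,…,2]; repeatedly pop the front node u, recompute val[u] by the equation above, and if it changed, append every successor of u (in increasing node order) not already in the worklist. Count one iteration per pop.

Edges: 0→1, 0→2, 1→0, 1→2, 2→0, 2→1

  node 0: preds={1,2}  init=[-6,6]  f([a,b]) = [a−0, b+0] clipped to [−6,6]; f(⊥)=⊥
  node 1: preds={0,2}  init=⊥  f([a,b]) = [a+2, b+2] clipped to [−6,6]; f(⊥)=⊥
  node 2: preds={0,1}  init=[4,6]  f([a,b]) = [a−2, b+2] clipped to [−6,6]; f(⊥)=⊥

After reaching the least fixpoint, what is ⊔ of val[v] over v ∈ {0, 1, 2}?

Worklist (5 pops):
  #1 pop 0: in=[4,6] → [-6,6] (no change)
  #2 pop 1: in=[-6,6] → [-4,6] (was ⊥); enqueue [0]
  #3 pop 2: in=[-6,6] → [-6,6] (was [4,6]); enqueue [1]
  #4 pop 0: in=[-6,6] → [-6,6] (no change)
  #5 pop 1: in=[-6,6] → [-4,6] (no change)

Fixpoint:
  val[0] = [-6,6]
  val[1] = [-4,6]
  val[2] = [-6,6]

[-6,6]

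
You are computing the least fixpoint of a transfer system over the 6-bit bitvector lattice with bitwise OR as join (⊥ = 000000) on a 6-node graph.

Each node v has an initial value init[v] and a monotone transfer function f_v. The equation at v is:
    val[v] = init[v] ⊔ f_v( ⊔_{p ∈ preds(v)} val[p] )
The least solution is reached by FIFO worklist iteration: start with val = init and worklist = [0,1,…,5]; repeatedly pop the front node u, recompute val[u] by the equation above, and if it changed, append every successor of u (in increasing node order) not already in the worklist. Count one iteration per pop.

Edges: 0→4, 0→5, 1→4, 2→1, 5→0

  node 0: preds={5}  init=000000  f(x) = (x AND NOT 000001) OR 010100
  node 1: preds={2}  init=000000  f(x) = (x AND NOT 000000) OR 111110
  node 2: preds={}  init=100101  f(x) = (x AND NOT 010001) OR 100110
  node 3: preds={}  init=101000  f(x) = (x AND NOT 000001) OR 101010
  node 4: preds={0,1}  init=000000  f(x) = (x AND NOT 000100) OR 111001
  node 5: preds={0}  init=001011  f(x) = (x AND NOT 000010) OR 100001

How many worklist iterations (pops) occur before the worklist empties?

Trace (10 dequeues):
  [1] u=0 | in 001011 | out 011110 | prev 000000 | push {}
  [2] u=1 | in 100101 | out 111111 | prev 000000 | push {}
  [3] u=2 | in 000000 | out 100111 | prev 100101 | push {1}
  [4] u=3 | in 000000 | out 101010 | prev 101000 | push {}
  [5] u=4 | in 111111 | out 111011 | prev 000000 | push {}
  [6] u=5 | in 011110 | out 111111 | prev 001011 | push {0}
  [7] u=1 | in 100111 | out 111111 | ==
  [8] u=0 | in 111111 | out 111110 | prev 011110 | push {4,5}
  [9] u=4 | in 111111 | out 111011 | ==
  [10] u=5 | in 111110 | out 111111 | ==

Converged values:
  [0] 111110
  [1] 111111
  [2] 100111
  [3] 101010
  [4] 111011
  [5] 111111

10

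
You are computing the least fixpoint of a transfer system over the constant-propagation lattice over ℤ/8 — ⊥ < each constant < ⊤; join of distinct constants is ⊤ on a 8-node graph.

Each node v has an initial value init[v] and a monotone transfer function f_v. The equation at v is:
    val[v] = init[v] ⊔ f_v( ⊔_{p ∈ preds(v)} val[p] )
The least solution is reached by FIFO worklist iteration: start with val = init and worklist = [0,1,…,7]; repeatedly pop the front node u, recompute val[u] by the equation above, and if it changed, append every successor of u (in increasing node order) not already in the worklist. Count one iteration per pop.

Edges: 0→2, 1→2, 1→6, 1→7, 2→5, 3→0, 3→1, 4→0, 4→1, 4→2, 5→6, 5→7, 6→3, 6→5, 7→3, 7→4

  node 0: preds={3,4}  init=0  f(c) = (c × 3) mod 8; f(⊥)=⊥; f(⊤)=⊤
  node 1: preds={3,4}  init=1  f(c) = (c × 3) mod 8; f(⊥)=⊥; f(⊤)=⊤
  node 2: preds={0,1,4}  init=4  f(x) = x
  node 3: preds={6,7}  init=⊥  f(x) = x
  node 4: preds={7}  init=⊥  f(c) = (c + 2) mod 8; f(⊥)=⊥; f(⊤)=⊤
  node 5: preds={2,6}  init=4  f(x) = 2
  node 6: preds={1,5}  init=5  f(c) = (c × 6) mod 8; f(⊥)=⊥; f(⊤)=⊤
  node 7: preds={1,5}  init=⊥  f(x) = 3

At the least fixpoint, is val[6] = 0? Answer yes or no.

no

Worklist (18 pops):
  #1 pop 0: in=⊥ → 0 (no change)
  #2 pop 1: in=⊥ → 1 (no change)
  #3 pop 2: in=⊤ → ⊤ (was 4); enqueue []
  #4 pop 3: in=5 → 5 (was ⊥); enqueue [0,1]
  #5 pop 4: in=⊥ → ⊥ (no change)
  #6 pop 5: in=⊤ → ⊤ (was 4); enqueue []
  #7 pop 6: in=⊤ → ⊤ (was 5); enqueue [3,5]
  #8 pop 7: in=⊤ → 3 (was ⊥); enqueue [4]
  #9 pop 0: in=5 → ⊤ (was 0); enqueue [2]
  #10 pop 1: in=5 → ⊤ (was 1); enqueue [6,7]
  #11 pop 3: in=⊤ → ⊤ (was 5); enqueue [0,1]
  #12 pop 5: in=⊤ → ⊤ (no change)
  #13 pop 4: in=3 → 5 (was ⊥); enqueue []
  #14 pop 2: in=⊤ → ⊤ (no change)
  #15 pop 6: in=⊤ → ⊤ (no change)
  #16 pop 7: in=⊤ → 3 (no change)
  #17 pop 0: in=⊤ → ⊤ (no change)
  #18 pop 1: in=⊤ → ⊤ (no change)

Fixpoint:
  val[0] = ⊤
  val[1] = ⊤
  val[2] = ⊤
  val[3] = ⊤
  val[4] = 5
  val[5] = ⊤
  val[6] = ⊤
  val[7] = 3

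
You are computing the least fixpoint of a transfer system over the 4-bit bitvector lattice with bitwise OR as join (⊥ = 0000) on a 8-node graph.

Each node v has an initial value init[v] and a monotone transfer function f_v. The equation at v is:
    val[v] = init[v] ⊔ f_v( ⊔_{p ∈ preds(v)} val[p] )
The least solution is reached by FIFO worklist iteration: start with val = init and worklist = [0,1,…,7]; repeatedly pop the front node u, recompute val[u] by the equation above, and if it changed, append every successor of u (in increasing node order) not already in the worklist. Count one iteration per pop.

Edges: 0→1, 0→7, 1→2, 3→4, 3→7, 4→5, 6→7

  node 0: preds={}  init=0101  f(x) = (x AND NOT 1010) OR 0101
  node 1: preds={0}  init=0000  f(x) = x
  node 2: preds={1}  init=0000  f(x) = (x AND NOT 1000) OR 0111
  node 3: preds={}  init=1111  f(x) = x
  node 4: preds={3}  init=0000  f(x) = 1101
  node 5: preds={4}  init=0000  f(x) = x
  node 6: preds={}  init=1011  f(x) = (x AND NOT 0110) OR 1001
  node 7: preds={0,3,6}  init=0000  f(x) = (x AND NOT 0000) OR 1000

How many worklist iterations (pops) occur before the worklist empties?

Trace (8 dequeues):
  [1] u=0 | in 0000 | out 0101 | ==
  [2] u=1 | in 0101 | out 0101 | prev 0000 | push {}
  [3] u=2 | in 0101 | out 0111 | prev 0000 | push {}
  [4] u=3 | in 0000 | out 1111 | ==
  [5] u=4 | in 1111 | out 1101 | prev 0000 | push {}
  [6] u=5 | in 1101 | out 1101 | prev 0000 | push {}
  [7] u=6 | in 0000 | out 1011 | ==
  [8] u=7 | in 1111 | out 1111 | prev 0000 | push {}

Converged values:
  [0] 0101
  [1] 0101
  [2] 0111
  [3] 1111
  [4] 1101
  [5] 1101
  [6] 1011
  [7] 1111

8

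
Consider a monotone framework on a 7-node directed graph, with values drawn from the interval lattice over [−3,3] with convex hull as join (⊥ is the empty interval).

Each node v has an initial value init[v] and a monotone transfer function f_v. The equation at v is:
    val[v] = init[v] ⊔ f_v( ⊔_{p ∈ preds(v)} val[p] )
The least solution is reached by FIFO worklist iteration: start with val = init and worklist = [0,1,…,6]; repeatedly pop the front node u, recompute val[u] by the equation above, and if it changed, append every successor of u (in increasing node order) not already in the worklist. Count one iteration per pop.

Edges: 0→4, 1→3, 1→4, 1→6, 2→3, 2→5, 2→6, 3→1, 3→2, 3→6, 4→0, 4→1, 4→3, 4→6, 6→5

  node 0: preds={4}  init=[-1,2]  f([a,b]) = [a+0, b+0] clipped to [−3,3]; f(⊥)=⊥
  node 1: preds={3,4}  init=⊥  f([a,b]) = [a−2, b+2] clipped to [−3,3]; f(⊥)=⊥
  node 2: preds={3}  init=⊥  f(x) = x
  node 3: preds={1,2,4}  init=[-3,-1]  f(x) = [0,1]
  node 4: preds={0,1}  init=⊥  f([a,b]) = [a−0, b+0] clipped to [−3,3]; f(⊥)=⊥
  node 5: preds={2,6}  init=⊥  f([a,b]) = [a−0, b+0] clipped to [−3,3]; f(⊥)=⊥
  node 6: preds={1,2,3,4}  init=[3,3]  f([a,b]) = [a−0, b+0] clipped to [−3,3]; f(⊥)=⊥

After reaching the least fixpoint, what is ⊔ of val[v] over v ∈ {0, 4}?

Iteration log — 18 steps:
  step 1. node 0  ⊔preds=⊥  new=[-1,2]  stable
  step 2. node 1  ⊔preds=[-3,-1]  new=[-3,1]  old=⊥  +wl: 
  step 3. node 2  ⊔preds=[-3,-1]  new=[-3,-1]  old=⊥  +wl: 
  step 4. node 3  ⊔preds=[-3,1]  new=[-3,1]  old=[-3,-1]  +wl: 1,2
  step 5. node 4  ⊔preds=[-3,2]  new=[-3,2]  old=⊥  +wl: 0,3
  step 6. node 5  ⊔preds=[-3,3]  new=[-3,3]  old=⊥  +wl: 
  step 7. node 6  ⊔preds=[-3,2]  new=[-3,3]  old=[3,3]  +wl: 5
  step 8. node 1  ⊔preds=[-3,2]  new=[-3,3]  old=[-3,1]  +wl: 4,6
  step 9. node 2  ⊔preds=[-3,1]  new=[-3,1]  old=[-3,-1]  +wl: 
  step 10. node 0  ⊔preds=[-3,2]  new=[-3,2]  old=[-1,2]  +wl: 
  step 11. node 3  ⊔preds=[-3,3]  new=[-3,1]  stable
  step 12. node 5  ⊔preds=[-3,3]  new=[-3,3]  stable
  step 13. node 4  ⊔preds=[-3,3]  new=[-3,3]  old=[-3,2]  +wl: 0,1,3
  step 14. node 6  ⊔preds=[-3,3]  new=[-3,3]  stable
  step 15. node 0  ⊔preds=[-3,3]  new=[-3,3]  old=[-3,2]  +wl: 4
  step 16. node 1  ⊔preds=[-3,3]  new=[-3,3]  stable
  step 17. node 3  ⊔preds=[-3,3]  new=[-3,1]  stable
  step 18. node 4  ⊔preds=[-3,3]  new=[-3,3]  stable

Least fixpoint reached:
  node 0: [-3,3]
  node 1: [-3,3]
  node 2: [-3,1]
  node 3: [-3,1]
  node 4: [-3,3]
  node 5: [-3,3]
  node 6: [-3,3]

[-3,3]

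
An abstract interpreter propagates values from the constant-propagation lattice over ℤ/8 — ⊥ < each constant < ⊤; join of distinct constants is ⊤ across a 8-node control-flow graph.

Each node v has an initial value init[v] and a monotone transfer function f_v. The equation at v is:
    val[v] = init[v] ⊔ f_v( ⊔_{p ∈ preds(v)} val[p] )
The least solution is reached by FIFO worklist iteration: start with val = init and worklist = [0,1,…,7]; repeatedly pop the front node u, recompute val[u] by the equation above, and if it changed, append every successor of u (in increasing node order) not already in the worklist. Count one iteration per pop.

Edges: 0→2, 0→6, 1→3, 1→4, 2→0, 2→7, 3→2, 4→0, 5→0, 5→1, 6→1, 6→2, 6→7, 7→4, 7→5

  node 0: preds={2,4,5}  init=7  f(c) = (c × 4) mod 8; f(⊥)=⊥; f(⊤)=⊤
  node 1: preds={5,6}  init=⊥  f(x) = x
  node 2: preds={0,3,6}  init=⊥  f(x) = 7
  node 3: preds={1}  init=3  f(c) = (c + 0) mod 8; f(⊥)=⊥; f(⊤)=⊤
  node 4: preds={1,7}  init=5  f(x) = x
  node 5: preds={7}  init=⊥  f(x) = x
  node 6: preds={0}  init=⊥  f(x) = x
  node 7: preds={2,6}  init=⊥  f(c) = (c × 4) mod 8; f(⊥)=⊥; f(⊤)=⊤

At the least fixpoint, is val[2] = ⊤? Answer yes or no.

Worklist (17 pops):
  #1 pop 0: in=5 → ⊤ (was 7); enqueue []
  #2 pop 1: in=⊥ → ⊥ (no change)
  #3 pop 2: in=⊤ → 7 (was ⊥); enqueue [0]
  #4 pop 3: in=⊥ → 3 (no change)
  #5 pop 4: in=⊥ → 5 (no change)
  #6 pop 5: in=⊥ → ⊥ (no change)
  #7 pop 6: in=⊤ → ⊤ (was ⊥); enqueue [1,2]
  #8 pop 7: in=⊤ → ⊤ (was ⊥); enqueue [4,5]
  #9 pop 0: in=⊤ → ⊤ (no change)
  #10 pop 1: in=⊤ → ⊤ (was ⊥); enqueue [3]
  #11 pop 2: in=⊤ → 7 (no change)
  #12 pop 4: in=⊤ → ⊤ (was 5); enqueue [0]
  #13 pop 5: in=⊤ → ⊤ (was ⊥); enqueue [1]
  #14 pop 3: in=⊤ → ⊤ (was 3); enqueue [2]
  #15 pop 0: in=⊤ → ⊤ (no change)
  #16 pop 1: in=⊤ → ⊤ (no change)
  #17 pop 2: in=⊤ → 7 (no change)

Fixpoint:
  val[0] = ⊤
  val[1] = ⊤
  val[2] = 7
  val[3] = ⊤
  val[4] = ⊤
  val[5] = ⊤
  val[6] = ⊤
  val[7] = ⊤

no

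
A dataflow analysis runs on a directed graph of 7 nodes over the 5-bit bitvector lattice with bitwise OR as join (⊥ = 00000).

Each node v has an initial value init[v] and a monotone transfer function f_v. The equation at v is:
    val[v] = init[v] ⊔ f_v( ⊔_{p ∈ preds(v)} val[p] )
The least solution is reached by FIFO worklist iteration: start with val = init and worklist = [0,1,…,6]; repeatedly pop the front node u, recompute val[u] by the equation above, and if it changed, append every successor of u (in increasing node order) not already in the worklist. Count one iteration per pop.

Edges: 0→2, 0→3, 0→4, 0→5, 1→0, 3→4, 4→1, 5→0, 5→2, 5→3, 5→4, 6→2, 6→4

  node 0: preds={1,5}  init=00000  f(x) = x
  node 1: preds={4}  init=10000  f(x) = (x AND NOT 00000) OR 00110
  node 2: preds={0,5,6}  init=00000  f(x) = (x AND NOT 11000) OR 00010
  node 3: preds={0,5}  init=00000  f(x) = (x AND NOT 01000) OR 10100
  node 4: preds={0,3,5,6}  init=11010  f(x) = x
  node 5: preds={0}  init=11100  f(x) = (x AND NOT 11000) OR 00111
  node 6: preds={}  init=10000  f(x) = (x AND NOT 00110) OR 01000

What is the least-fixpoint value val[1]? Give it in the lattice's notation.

Iteration log — 15 steps:
  step 1. node 0  ⊔preds=11100  new=11100  old=00000  +wl: 
  step 2. node 1  ⊔preds=11010  new=11110  old=10000  +wl: 0
  step 3. node 2  ⊔preds=11100  new=00110  old=00000  +wl: 
  step 4. node 3  ⊔preds=11100  new=10100  old=00000  +wl: 
  step 5. node 4  ⊔preds=11100  new=11110  old=11010  +wl: 1
  step 6. node 5  ⊔preds=11100  new=11111  old=11100  +wl: 2,3,4
  step 7. node 6  ⊔preds=00000  new=11000  old=10000  +wl: 
  step 8. node 0  ⊔preds=11111  new=11111  old=11100  +wl: 5
  step 9. node 1  ⊔preds=11110  new=11110  stable
  step 10. node 2  ⊔preds=11111  new=00111  old=00110  +wl: 
  step 11. node 3  ⊔preds=11111  new=10111  old=10100  +wl: 
  step 12. node 4  ⊔preds=11111  new=11111  old=11110  +wl: 1
  step 13. node 5  ⊔preds=11111  new=11111  stable
  step 14. node 1  ⊔preds=11111  new=11111  old=11110  +wl: 0
  step 15. node 0  ⊔preds=11111  new=11111  stable

Least fixpoint reached:
  node 0: 11111
  node 1: 11111
  node 2: 00111
  node 3: 10111
  node 4: 11111
  node 5: 11111
  node 6: 11000

11111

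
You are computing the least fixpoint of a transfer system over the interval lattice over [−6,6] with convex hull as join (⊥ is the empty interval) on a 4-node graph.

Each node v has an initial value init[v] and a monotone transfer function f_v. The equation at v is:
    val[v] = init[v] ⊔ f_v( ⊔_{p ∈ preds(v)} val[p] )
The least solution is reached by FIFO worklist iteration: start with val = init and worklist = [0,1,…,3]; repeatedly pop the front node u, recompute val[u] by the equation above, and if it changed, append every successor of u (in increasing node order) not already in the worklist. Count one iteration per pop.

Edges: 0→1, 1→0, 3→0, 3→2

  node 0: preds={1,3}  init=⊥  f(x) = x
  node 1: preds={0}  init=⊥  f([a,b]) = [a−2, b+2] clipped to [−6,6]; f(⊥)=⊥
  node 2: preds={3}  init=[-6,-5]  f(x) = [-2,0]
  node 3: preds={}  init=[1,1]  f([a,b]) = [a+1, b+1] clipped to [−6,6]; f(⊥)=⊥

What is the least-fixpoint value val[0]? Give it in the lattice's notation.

Trace (12 dequeues):
  [1] u=0 | in [1,1] | out [1,1] | prev ⊥ | push {}
  [2] u=1 | in [1,1] | out [-1,3] | prev ⊥ | push {0}
  [3] u=2 | in [1,1] | out [-6,0] | prev [-6,-5] | push {}
  [4] u=3 | in ⊥ | out [1,1] | ==
  [5] u=0 | in [-1,3] | out [-1,3] | prev [1,1] | push {1}
  [6] u=1 | in [-1,3] | out [-3,5] | prev [-1,3] | push {0}
  [7] u=0 | in [-3,5] | out [-3,5] | prev [-1,3] | push {1}
  [8] u=1 | in [-3,5] | out [-5,6] | prev [-3,5] | push {0}
  [9] u=0 | in [-5,6] | out [-5,6] | prev [-3,5] | push {1}
  [10] u=1 | in [-5,6] | out [-6,6] | prev [-5,6] | push {0}
  [11] u=0 | in [-6,6] | out [-6,6] | prev [-5,6] | push {1}
  [12] u=1 | in [-6,6] | out [-6,6] | ==

Converged values:
  [0] [-6,6]
  [1] [-6,6]
  [2] [-6,0]
  [3] [1,1]

[-6,6]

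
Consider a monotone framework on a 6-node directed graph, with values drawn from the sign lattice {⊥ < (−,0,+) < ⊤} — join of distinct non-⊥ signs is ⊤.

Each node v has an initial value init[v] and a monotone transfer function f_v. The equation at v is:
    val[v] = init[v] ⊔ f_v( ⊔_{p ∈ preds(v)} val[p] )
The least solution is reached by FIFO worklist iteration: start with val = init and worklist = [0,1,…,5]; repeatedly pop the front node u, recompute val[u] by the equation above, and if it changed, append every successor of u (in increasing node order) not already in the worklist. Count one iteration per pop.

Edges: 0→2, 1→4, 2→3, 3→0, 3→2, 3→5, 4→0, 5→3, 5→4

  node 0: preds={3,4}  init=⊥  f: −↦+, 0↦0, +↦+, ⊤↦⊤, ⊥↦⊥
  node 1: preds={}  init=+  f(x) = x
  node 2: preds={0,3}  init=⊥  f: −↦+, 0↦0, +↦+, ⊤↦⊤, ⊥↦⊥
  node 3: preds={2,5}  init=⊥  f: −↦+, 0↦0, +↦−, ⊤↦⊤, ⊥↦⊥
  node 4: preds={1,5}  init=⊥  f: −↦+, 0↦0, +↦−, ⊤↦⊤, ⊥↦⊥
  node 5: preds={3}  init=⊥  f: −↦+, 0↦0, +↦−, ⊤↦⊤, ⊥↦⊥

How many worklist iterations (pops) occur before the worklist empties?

20

Worklist (20 pops):
  #1 pop 0: in=⊥ → ⊥ (no change)
  #2 pop 1: in=⊥ → + (no change)
  #3 pop 2: in=⊥ → ⊥ (no change)
  #4 pop 3: in=⊥ → ⊥ (no change)
  #5 pop 4: in=+ → − (was ⊥); enqueue [0]
  #6 pop 5: in=⊥ → ⊥ (no change)
  #7 pop 0: in=− → + (was ⊥); enqueue [2]
  #8 pop 2: in=+ → + (was ⊥); enqueue [3]
  #9 pop 3: in=+ → − (was ⊥); enqueue [0,2,5]
  #10 pop 0: in=− → + (no change)
  #11 pop 2: in=⊤ → ⊤ (was +); enqueue [3]
  #12 pop 5: in=− → + (was ⊥); enqueue [4]
  #13 pop 3: in=⊤ → ⊤ (was −); enqueue [0,2,5]
  #14 pop 4: in=+ → − (no change)
  #15 pop 0: in=⊤ → ⊤ (was +); enqueue []
  #16 pop 2: in=⊤ → ⊤ (no change)
  #17 pop 5: in=⊤ → ⊤ (was +); enqueue [3,4]
  #18 pop 3: in=⊤ → ⊤ (no change)
  #19 pop 4: in=⊤ → ⊤ (was −); enqueue [0]
  #20 pop 0: in=⊤ → ⊤ (no change)

Fixpoint:
  val[0] = ⊤
  val[1] = +
  val[2] = ⊤
  val[3] = ⊤
  val[4] = ⊤
  val[5] = ⊤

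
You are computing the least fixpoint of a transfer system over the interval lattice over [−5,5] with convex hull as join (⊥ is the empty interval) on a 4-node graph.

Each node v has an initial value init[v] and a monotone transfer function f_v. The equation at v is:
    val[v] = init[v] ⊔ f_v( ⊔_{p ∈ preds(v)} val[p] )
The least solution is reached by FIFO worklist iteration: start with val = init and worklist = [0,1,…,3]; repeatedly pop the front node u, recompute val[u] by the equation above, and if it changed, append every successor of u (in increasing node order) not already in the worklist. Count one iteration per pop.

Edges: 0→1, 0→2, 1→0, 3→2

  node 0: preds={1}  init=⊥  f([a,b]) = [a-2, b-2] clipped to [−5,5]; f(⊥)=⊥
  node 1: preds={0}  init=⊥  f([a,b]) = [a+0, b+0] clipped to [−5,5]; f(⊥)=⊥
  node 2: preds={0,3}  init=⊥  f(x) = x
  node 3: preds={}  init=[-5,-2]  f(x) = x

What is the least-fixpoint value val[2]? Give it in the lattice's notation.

Trace (4 dequeues):
  [1] u=0 | in ⊥ | out ⊥ | ==
  [2] u=1 | in ⊥ | out ⊥ | ==
  [3] u=2 | in [-5,-2] | out [-5,-2] | prev ⊥ | push {}
  [4] u=3 | in ⊥ | out [-5,-2] | ==

Converged values:
  [0] ⊥
  [1] ⊥
  [2] [-5,-2]
  [3] [-5,-2]

[-5,-2]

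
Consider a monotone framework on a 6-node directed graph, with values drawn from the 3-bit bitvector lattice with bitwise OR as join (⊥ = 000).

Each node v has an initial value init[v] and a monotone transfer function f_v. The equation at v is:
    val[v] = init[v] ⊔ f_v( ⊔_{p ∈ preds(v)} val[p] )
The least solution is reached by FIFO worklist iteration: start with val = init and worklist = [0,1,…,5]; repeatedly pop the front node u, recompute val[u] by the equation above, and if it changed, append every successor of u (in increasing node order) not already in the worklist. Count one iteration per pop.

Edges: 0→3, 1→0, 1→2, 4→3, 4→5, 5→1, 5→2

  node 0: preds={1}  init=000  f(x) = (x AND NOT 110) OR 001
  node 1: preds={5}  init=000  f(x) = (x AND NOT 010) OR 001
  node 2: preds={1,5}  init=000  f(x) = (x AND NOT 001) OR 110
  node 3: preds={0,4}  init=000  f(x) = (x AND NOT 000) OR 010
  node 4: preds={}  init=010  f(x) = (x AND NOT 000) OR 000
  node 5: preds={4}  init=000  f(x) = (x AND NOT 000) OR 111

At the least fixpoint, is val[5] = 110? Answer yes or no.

Trace (10 dequeues):
  [1] u=0 | in 000 | out 001 | prev 000 | push {}
  [2] u=1 | in 000 | out 001 | prev 000 | push {0}
  [3] u=2 | in 001 | out 110 | prev 000 | push {}
  [4] u=3 | in 011 | out 011 | prev 000 | push {}
  [5] u=4 | in 000 | out 010 | ==
  [6] u=5 | in 010 | out 111 | prev 000 | push {1,2}
  [7] u=0 | in 001 | out 001 | ==
  [8] u=1 | in 111 | out 101 | prev 001 | push {0}
  [9] u=2 | in 111 | out 110 | ==
  [10] u=0 | in 101 | out 001 | ==

Converged values:
  [0] 001
  [1] 101
  [2] 110
  [3] 011
  [4] 010
  [5] 111

no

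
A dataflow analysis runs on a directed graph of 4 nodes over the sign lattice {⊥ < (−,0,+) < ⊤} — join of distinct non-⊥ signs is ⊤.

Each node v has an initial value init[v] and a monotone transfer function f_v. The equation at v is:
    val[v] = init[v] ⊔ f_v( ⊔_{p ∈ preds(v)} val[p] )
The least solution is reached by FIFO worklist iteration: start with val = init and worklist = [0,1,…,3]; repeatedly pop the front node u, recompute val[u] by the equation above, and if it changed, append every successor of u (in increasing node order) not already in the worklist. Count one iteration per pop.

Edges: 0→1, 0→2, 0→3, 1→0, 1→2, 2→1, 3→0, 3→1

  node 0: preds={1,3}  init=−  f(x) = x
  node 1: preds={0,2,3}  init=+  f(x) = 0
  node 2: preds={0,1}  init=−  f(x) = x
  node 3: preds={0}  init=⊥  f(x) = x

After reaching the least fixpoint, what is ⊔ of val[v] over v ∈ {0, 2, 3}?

⊤

Iteration log — 6 steps:
  step 1. node 0  ⊔preds=+  new=⊤  old=−  +wl: 
  step 2. node 1  ⊔preds=⊤  new=⊤  old=+  +wl: 0
  step 3. node 2  ⊔preds=⊤  new=⊤  old=−  +wl: 1
  step 4. node 3  ⊔preds=⊤  new=⊤  old=⊥  +wl: 
  step 5. node 0  ⊔preds=⊤  new=⊤  stable
  step 6. node 1  ⊔preds=⊤  new=⊤  stable

Least fixpoint reached:
  node 0: ⊤
  node 1: ⊤
  node 2: ⊤
  node 3: ⊤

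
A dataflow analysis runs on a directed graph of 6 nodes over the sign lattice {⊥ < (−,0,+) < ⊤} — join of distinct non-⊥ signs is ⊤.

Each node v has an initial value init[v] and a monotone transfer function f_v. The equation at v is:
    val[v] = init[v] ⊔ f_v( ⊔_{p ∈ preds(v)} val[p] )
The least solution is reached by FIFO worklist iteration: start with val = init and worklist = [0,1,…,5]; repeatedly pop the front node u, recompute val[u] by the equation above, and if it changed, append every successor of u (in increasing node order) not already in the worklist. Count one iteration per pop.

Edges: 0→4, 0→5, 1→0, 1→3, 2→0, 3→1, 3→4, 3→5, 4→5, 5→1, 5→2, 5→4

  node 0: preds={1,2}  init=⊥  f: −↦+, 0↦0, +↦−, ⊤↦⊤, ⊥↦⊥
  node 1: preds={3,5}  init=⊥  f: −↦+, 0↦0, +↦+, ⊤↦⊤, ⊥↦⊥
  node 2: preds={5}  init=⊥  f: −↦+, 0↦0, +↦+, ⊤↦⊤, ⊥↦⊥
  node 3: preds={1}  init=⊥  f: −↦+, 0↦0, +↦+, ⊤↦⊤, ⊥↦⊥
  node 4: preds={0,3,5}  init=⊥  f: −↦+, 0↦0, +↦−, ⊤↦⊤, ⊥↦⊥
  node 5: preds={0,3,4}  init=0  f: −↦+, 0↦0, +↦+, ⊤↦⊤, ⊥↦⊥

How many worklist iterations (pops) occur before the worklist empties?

Iteration log — 10 steps:
  step 1. node 0  ⊔preds=⊥  new=⊥  stable
  step 2. node 1  ⊔preds=0  new=0  old=⊥  +wl: 0
  step 3. node 2  ⊔preds=0  new=0  old=⊥  +wl: 
  step 4. node 3  ⊔preds=0  new=0  old=⊥  +wl: 1
  step 5. node 4  ⊔preds=0  new=0  old=⊥  +wl: 
  step 6. node 5  ⊔preds=0  new=0  stable
  step 7. node 0  ⊔preds=0  new=0  old=⊥  +wl: 4,5
  step 8. node 1  ⊔preds=0  new=0  stable
  step 9. node 4  ⊔preds=0  new=0  stable
  step 10. node 5  ⊔preds=0  new=0  stable

Least fixpoint reached:
  node 0: 0
  node 1: 0
  node 2: 0
  node 3: 0
  node 4: 0
  node 5: 0

10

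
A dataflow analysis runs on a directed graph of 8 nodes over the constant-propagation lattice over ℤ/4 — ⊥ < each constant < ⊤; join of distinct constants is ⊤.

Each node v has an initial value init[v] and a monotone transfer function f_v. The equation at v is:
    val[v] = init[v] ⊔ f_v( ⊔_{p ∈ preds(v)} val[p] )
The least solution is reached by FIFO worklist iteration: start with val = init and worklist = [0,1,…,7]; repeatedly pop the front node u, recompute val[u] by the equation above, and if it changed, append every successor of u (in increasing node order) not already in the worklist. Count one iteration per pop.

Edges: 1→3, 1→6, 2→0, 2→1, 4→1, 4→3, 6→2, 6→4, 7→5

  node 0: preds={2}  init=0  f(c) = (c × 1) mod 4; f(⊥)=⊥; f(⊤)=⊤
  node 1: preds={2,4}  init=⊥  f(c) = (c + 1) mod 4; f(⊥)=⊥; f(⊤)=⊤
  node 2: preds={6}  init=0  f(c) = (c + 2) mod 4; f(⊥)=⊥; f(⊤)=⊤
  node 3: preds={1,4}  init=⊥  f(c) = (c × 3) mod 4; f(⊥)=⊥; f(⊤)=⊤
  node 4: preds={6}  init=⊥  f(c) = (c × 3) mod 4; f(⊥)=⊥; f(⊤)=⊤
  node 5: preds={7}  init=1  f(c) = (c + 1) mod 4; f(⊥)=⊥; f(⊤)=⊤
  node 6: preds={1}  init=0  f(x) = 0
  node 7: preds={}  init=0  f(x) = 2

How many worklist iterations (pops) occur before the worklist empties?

13

Worklist (13 pops):
  #1 pop 0: in=0 → 0 (no change)
  #2 pop 1: in=0 → 1 (was ⊥); enqueue []
  #3 pop 2: in=0 → ⊤ (was 0); enqueue [0,1]
  #4 pop 3: in=1 → 3 (was ⊥); enqueue []
  #5 pop 4: in=0 → 0 (was ⊥); enqueue [3]
  #6 pop 5: in=0 → 1 (no change)
  #7 pop 6: in=1 → 0 (no change)
  #8 pop 7: in=⊥ → ⊤ (was 0); enqueue [5]
  #9 pop 0: in=⊤ → ⊤ (was 0); enqueue []
  #10 pop 1: in=⊤ → ⊤ (was 1); enqueue [6]
  #11 pop 3: in=⊤ → ⊤ (was 3); enqueue []
  #12 pop 5: in=⊤ → ⊤ (was 1); enqueue []
  #13 pop 6: in=⊤ → 0 (no change)

Fixpoint:
  val[0] = ⊤
  val[1] = ⊤
  val[2] = ⊤
  val[3] = ⊤
  val[4] = 0
  val[5] = ⊤
  val[6] = 0
  val[7] = ⊤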